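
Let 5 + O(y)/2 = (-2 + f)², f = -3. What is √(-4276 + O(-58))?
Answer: 2*I*√1059 ≈ 65.085*I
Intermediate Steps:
O(y) = 40 (O(y) = -10 + 2*(-2 - 3)² = -10 + 2*(-5)² = -10 + 2*25 = -10 + 50 = 40)
√(-4276 + O(-58)) = √(-4276 + 40) = √(-4236) = 2*I*√1059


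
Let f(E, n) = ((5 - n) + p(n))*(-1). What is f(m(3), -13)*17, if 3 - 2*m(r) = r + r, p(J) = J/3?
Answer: -697/3 ≈ -232.33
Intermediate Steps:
p(J) = J/3 (p(J) = J*(1/3) = J/3)
m(r) = 3/2 - r (m(r) = 3/2 - (r + r)/2 = 3/2 - r)
f(E, n) = -5 + 2*n/3 (f(E, n) = ((5 - n) + n/3)*(-1) = (5 - 2*n/3)*(-1) = -5 + 2*n/3)
f(m(3), -13)*17 = (-5 + (2/3)*(-13))*17 = (-5 - 26/3)*17 = -41/3*17 = -697/3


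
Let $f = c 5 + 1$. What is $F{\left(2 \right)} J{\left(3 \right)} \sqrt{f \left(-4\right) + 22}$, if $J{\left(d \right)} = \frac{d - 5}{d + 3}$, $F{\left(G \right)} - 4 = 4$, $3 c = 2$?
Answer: $- \frac{8 \sqrt{42}}{9} \approx -5.7607$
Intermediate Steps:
$c = \frac{2}{3}$ ($c = \frac{1}{3} \cdot 2 = \frac{2}{3} \approx 0.66667$)
$F{\left(G \right)} = 8$ ($F{\left(G \right)} = 4 + 4 = 8$)
$f = \frac{13}{3}$ ($f = \frac{2}{3} \cdot 5 + 1 = \frac{10}{3} + 1 = \frac{13}{3} \approx 4.3333$)
$J{\left(d \right)} = \frac{-5 + d}{3 + d}$
$F{\left(2 \right)} J{\left(3 \right)} \sqrt{f \left(-4\right) + 22} = 8 \frac{-5 + 3}{3 + 3} \sqrt{\frac{13}{3} \left(-4\right) + 22} = 8 \cdot \frac{1}{6} \left(-2\right) \sqrt{- \frac{52}{3} + 22} = 8 \cdot \frac{1}{6} \left(-2\right) \sqrt{\frac{14}{3}} = 8 \left(- \frac{1}{3}\right) \frac{\sqrt{42}}{3} = - \frac{8 \frac{\sqrt{42}}{3}}{3} = - \frac{8 \sqrt{42}}{9}$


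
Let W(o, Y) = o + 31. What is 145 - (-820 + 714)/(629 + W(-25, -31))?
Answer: 92181/635 ≈ 145.17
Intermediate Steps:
W(o, Y) = 31 + o
145 - (-820 + 714)/(629 + W(-25, -31)) = 145 - (-820 + 714)/(629 + (31 - 25)) = 145 - (-106)/(629 + 6) = 145 - (-106)/635 = 145 - 1*(-106/635) = 145 + 106/635 = 92181/635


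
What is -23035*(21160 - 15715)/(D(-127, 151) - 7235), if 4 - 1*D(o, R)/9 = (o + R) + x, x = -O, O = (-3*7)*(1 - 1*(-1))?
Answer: 125425575/7793 ≈ 16095.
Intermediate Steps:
O = -42 (O = -21*(1 + 1) = -21*2 = -42)
x = 42 (x = -1*(-42) = 42)
D(o, R) = -342 - 9*R - 9*o (D(o, R) = 36 - 9*((o + R) + 42) = 36 - 9*((R + o) + 42) = 36 - 9*(42 + R + o) = 36 + (-378 - 9*R - 9*o) = -342 - 9*R - 9*o)
-23035*(21160 - 15715)/(D(-127, 151) - 7235) = -23035*(21160 - 15715)/((-342 - 9*151 - 9*(-127)) - 7235) = -23035*5445/((-342 - 1359 + 1143) - 7235) = -23035*5445/(-558 - 7235) = -23035/((-7793*1/5445)) = -23035/(-7793/5445) = -23035*(-5445/7793) = 125425575/7793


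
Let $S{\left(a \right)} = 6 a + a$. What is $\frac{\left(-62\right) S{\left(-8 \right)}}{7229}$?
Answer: $\frac{3472}{7229} \approx 0.48029$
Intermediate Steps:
$S{\left(a \right)} = 7 a$
$\frac{\left(-62\right) S{\left(-8 \right)}}{7229} = \frac{\left(-62\right) 7 \left(-8\right)}{7229} = \left(-62\right) \left(-56\right) \frac{1}{7229} = 3472 \cdot \frac{1}{7229} = \frac{3472}{7229}$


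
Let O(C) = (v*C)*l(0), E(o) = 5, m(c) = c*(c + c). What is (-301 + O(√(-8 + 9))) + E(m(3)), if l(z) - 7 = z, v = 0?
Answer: -296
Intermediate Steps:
m(c) = 2*c² (m(c) = c*(2*c) = 2*c²)
l(z) = 7 + z
O(C) = 0 (O(C) = (0*C)*(7 + 0) = 0*7 = 0)
(-301 + O(√(-8 + 9))) + E(m(3)) = (-301 + 0) + 5 = -301 + 5 = -296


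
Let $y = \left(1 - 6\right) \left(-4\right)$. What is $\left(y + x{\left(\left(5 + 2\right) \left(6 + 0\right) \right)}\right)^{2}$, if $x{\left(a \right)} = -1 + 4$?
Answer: $529$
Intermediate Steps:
$x{\left(a \right)} = 3$
$y = 20$ ($y = \left(-5\right) \left(-4\right) = 20$)
$\left(y + x{\left(\left(5 + 2\right) \left(6 + 0\right) \right)}\right)^{2} = \left(20 + 3\right)^{2} = 23^{2} = 529$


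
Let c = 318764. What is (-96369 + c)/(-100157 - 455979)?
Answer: -222395/556136 ≈ -0.39989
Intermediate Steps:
(-96369 + c)/(-100157 - 455979) = (-96369 + 318764)/(-100157 - 455979) = 222395/(-556136) = 222395*(-1/556136) = -222395/556136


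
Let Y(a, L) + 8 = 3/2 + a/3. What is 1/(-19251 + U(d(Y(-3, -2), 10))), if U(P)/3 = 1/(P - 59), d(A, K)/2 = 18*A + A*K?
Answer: -479/9221232 ≈ -5.1945e-5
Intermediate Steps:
Y(a, L) = -13/2 + a/3 (Y(a, L) = -8 + (3/2 + a/3) = -13/2 + a/3)
d(A, K) = 36*A + 2*A*K (d(A, K) = 2*(18*A + A*K) = 36*A + 2*A*K)
U(P) = 3/(-59 + P) (U(P) = 3/(P - 59) = 3/(-59 + P))
1/(-19251 + U(d(Y(-3, -2), 10))) = 1/(-19251 + 3/(-59 + 2*(-13/2 + (1/3)*(-3))*(18 + 10))) = 1/(-19251 + 3/(-59 + 2*(-13/2 - 1)*28)) = 1/(-19251 + 3/(-59 + 2*(-15/2)*28)) = 1/(-19251 + 3/(-59 - 420)) = 1/(-19251 + 3/(-479)) = 1/(-19251 + 3*(-1/479)) = 1/(-19251 - 3/479) = 1/(-9221232/479) = -479/9221232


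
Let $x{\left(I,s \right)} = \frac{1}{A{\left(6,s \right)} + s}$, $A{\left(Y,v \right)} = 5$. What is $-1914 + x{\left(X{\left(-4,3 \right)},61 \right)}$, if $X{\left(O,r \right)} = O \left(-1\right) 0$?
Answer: $- \frac{126323}{66} \approx -1914.0$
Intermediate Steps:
$X{\left(O,r \right)} = 0$ ($X{\left(O,r \right)} = - O 0 = 0$)
$x{\left(I,s \right)} = \frac{1}{5 + s}$
$-1914 + x{\left(X{\left(-4,3 \right)},61 \right)} = -1914 + \frac{1}{5 + 61} = -1914 + \frac{1}{66} = - \frac{126323}{66}$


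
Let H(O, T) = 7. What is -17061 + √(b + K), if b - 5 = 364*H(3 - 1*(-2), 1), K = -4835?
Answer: -17061 + I*√2282 ≈ -17061.0 + 47.77*I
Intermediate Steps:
b = 2553 (b = 5 + 364*7 = 5 + 2548 = 2553)
-17061 + √(b + K) = -17061 + √(2553 - 4835) = -17061 + √(-2282) = -17061 + I*√2282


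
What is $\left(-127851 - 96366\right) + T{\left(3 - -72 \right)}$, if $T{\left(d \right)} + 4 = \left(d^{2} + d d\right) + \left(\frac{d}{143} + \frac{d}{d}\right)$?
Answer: $- \frac{30454635}{143} \approx -2.1297 \cdot 10^{5}$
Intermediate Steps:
$T{\left(d \right)} = -3 + 2 d^{2} + \frac{d}{143}$ ($T{\left(d \right)} = -4 + \left(\left(d^{2} + d d\right) + \left(\frac{d}{143} + \frac{d}{d}\right)\right) = -4 + \left(\left(d^{2} + d^{2}\right) + \left(d \frac{1}{143} + 1\right)\right) = -4 + \left(2 d^{2} + \left(\frac{d}{143} + 1\right)\right) = -4 + \left(2 d^{2} + \left(1 + \frac{d}{143}\right)\right) = -4 + \left(1 + 2 d^{2} + \frac{d}{143}\right) = -3 + 2 d^{2} + \frac{d}{143}$)
$\left(-127851 - 96366\right) + T{\left(3 - -72 \right)} = \left(-127851 - 96366\right) + \left(-3 + 2 \left(3 - -72\right)^{2} + \frac{3 - -72}{143}\right) = -224217 + \left(-3 + 2 \left(3 + 72\right)^{2} + \frac{3 + 72}{143}\right) = -224217 + \left(-3 + 2 \cdot 75^{2} + \frac{1}{143} \cdot 75\right) = -224217 + \left(-3 + 2 \cdot 5625 + \frac{75}{143}\right) = -224217 + \left(-3 + 11250 + \frac{75}{143}\right) = -224217 + \frac{1608396}{143} = - \frac{30454635}{143}$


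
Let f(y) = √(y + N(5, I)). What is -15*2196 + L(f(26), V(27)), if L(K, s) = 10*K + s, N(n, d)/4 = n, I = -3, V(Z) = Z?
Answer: -32913 + 10*√46 ≈ -32845.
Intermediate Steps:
N(n, d) = 4*n
f(y) = √(20 + y) (f(y) = √(y + 4*5) = √(y + 20) = √(20 + y))
L(K, s) = s + 10*K
-15*2196 + L(f(26), V(27)) = -15*2196 + (27 + 10*√(20 + 26)) = -32940 + (27 + 10*√46) = -32913 + 10*√46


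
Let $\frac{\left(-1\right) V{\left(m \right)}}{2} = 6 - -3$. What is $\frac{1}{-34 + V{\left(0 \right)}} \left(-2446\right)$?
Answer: $\frac{1223}{26} \approx 47.038$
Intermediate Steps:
$V{\left(m \right)} = -18$ ($V{\left(m \right)} = - 2 \left(6 - -3\right) = - 2 \left(6 + 3\right) = \left(-2\right) 9 = -18$)
$\frac{1}{-34 + V{\left(0 \right)}} \left(-2446\right) = \frac{1}{-34 - 18} \left(-2446\right) = \frac{1}{-52} \left(-2446\right) = \left(- \frac{1}{52}\right) \left(-2446\right) = \frac{1223}{26}$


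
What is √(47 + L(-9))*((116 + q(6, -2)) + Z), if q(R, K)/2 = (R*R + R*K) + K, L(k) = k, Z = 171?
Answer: 331*√38 ≈ 2040.4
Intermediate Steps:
q(R, K) = 2*K + 2*R² + 2*K*R (q(R, K) = 2*((R*R + R*K) + K) = 2*((R² + K*R) + K) = 2*(K + R² + K*R) = 2*K + 2*R² + 2*K*R)
√(47 + L(-9))*((116 + q(6, -2)) + Z) = √(47 - 9)*((116 + (2*(-2) + 2*6² + 2*(-2)*6)) + 171) = √38*((116 + (-4 + 2*36 - 24)) + 171) = √38*((116 + (-4 + 72 - 24)) + 171) = √38*((116 + 44) + 171) = √38*(160 + 171) = √38*331 = 331*√38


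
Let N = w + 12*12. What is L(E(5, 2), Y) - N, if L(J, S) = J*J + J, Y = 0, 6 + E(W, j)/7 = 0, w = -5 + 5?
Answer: 1578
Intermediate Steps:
w = 0
E(W, j) = -42 (E(W, j) = -42 + 7*0 = -42 + 0 = -42)
L(J, S) = J + J**2 (L(J, S) = J**2 + J = J + J**2)
N = 144 (N = 0 + 12*12 = 0 + 144 = 144)
L(E(5, 2), Y) - N = -42*(1 - 42) - 1*144 = -42*(-41) - 144 = 1722 - 144 = 1578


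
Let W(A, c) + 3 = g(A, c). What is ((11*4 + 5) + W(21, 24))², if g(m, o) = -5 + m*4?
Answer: 15625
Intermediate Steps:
g(m, o) = -5 + 4*m
W(A, c) = -8 + 4*A (W(A, c) = -3 + (-5 + 4*A) = -8 + 4*A)
((11*4 + 5) + W(21, 24))² = ((11*4 + 5) + (-8 + 4*21))² = ((44 + 5) + (-8 + 84))² = (49 + 76)² = 125² = 15625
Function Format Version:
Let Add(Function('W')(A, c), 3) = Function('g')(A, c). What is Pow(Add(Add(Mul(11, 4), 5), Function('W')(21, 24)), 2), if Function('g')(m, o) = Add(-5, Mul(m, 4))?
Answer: 15625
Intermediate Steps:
Function('g')(m, o) = Add(-5, Mul(4, m))
Function('W')(A, c) = Add(-8, Mul(4, A)) (Function('W')(A, c) = Add(-3, Add(-5, Mul(4, A))) = Add(-8, Mul(4, A)))
Pow(Add(Add(Mul(11, 4), 5), Function('W')(21, 24)), 2) = Pow(Add(Add(Mul(11, 4), 5), Add(-8, Mul(4, 21))), 2) = Pow(Add(Add(44, 5), Add(-8, 84)), 2) = Pow(Add(49, 76), 2) = Pow(125, 2) = 15625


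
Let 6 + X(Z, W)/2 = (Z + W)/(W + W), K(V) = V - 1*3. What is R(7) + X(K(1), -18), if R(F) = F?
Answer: -35/9 ≈ -3.8889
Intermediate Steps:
K(V) = -3 + V (K(V) = V - 3 = -3 + V)
X(Z, W) = -12 + (W + Z)/W (X(Z, W) = -12 + 2*((Z + W)/(W + W)) = -12 + 2*((W + Z)/((2*W))) = -12 + 2*((W + Z)*(1/(2*W))) = -12 + 2*((W + Z)/(2*W)) = -12 + (W + Z)/W)
R(7) + X(K(1), -18) = 7 + (-11 + (-3 + 1)/(-18)) = 7 + (-11 - 2*(-1/18)) = 7 + (-11 + ⅑) = 7 - 98/9 = -35/9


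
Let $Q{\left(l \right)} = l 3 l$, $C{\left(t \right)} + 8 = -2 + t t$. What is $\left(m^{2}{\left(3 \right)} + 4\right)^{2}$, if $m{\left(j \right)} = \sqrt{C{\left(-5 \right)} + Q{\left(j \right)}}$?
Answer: $2116$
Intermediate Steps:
$C{\left(t \right)} = -10 + t^{2}$ ($C{\left(t \right)} = -8 + \left(-2 + t t\right) = -8 + \left(-2 + t^{2}\right) = -10 + t^{2}$)
$Q{\left(l \right)} = 3 l^{2}$ ($Q{\left(l \right)} = 3 l l = 3 l^{2}$)
$m{\left(j \right)} = \sqrt{15 + 3 j^{2}}$ ($m{\left(j \right)} = \sqrt{\left(-10 + \left(-5\right)^{2}\right) + 3 j^{2}} = \sqrt{\left(-10 + 25\right) + 3 j^{2}} = \sqrt{15 + 3 j^{2}}$)
$\left(m^{2}{\left(3 \right)} + 4\right)^{2} = \left(\left(\sqrt{15 + 3 \cdot 3^{2}}\right)^{2} + 4\right)^{2} = \left(\left(\sqrt{15 + 3 \cdot 9}\right)^{2} + 4\right)^{2} = \left(\left(\sqrt{15 + 27}\right)^{2} + 4\right)^{2} = \left(\left(\sqrt{42}\right)^{2} + 4\right)^{2} = \left(42 + 4\right)^{2} = 46^{2} = 2116$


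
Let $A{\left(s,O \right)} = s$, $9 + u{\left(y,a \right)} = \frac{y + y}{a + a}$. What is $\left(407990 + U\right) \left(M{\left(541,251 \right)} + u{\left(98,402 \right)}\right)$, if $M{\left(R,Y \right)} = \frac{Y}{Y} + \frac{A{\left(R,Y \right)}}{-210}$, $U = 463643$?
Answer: $- \frac{6034066221}{670} \approx -9.0061 \cdot 10^{6}$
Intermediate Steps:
$u{\left(y,a \right)} = -9 + \frac{y}{a}$ ($u{\left(y,a \right)} = -9 + \frac{y + y}{a + a} = -9 + \frac{2 y}{2 a} = -9 + 2 y \frac{1}{2 a} = -9 + \frac{y}{a}$)
$M{\left(R,Y \right)} = 1 - \frac{R}{210}$ ($M{\left(R,Y \right)} = \frac{Y}{Y} + \frac{R}{-210} = 1 + R \left(- \frac{1}{210}\right) = 1 - \frac{R}{210}$)
$\left(407990 + U\right) \left(M{\left(541,251 \right)} + u{\left(98,402 \right)}\right) = \left(407990 + 463643\right) \left(\left(1 - \frac{541}{210}\right) - \left(9 - \frac{98}{402}\right)\right) = 871633 \left(\left(1 - \frac{541}{210}\right) + \left(-9 + 98 \cdot \frac{1}{402}\right)\right) = 871633 \left(- \frac{331}{210} + \left(-9 + \frac{49}{201}\right)\right) = 871633 \left(- \frac{331}{210} - \frac{1760}{201}\right) = 871633 \left(- \frac{48459}{4690}\right) = - \frac{6034066221}{670}$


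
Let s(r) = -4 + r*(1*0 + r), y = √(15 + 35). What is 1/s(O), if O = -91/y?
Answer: 50/8081 ≈ 0.0061873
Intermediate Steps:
y = 5*√2 (y = √50 = 5*√2 ≈ 7.0711)
O = -91*√2/10 ≈ -12.869
s(r) = -4 + r² (s(r) = -4 + r*(0 + r) = -4 + r*r = -4 + r²)
1/s(O) = 1/(-4 + (-91*√2/10)²) = 1/(-4 + 8281/50) = 1/(8081/50) = 50/8081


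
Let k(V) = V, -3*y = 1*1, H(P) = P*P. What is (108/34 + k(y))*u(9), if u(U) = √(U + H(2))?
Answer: 145*√13/51 ≈ 10.251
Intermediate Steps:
H(P) = P²
y = -⅓ (y = -1/3 = -⅓*1 = -⅓ ≈ -0.33333)
u(U) = √(4 + U) (u(U) = √(U + 2²) = √(U + 4) = √(4 + U))
(108/34 + k(y))*u(9) = (108/34 - ⅓)*√(4 + 9) = (108*(1/34) - ⅓)*√13 = (54/17 - ⅓)*√13 = 145*√13/51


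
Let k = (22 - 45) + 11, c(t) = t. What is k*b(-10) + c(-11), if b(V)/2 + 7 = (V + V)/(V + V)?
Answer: 133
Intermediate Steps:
b(V) = -12 (b(V) = -14 + 2*((V + V)/(V + V)) = -14 + 2*((2*V)/((2*V))) = -14 + 2*((2*V)*(1/(2*V))) = -14 + 2*1 = -14 + 2 = -12)
k = -12 (k = -23 + 11 = -12)
k*b(-10) + c(-11) = -12*(-12) - 11 = 144 - 11 = 133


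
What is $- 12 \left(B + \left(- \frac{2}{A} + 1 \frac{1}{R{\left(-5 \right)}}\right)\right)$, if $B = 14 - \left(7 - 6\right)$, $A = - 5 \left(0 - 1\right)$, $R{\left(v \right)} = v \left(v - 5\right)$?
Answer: $- \frac{3786}{25} \approx -151.44$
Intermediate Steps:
$R{\left(v \right)} = v \left(-5 + v\right)$
$A = 5$ ($A = \left(-5\right) \left(-1\right) = 5$)
$B = 13$ ($B = 14 - 1 = 13$)
$- 12 \left(B + \left(- \frac{2}{A} + 1 \frac{1}{R{\left(-5 \right)}}\right)\right) = - 12 \left(13 + \left(- \frac{2}{5} + 1 \frac{1}{\left(-5\right) \left(-5 - 5\right)}\right)\right) = - 12 \left(13 + \left(\left(-2\right) \frac{1}{5} + 1 \frac{1}{\left(-5\right) \left(-10\right)}\right)\right) = - 12 \left(13 - \left(\frac{2}{5} - \frac{1}{50}\right)\right) = - 12 \left(13 + \left(- \frac{2}{5} + 1 \cdot \frac{1}{50}\right)\right) = - 12 \left(13 + \left(- \frac{2}{5} + \frac{1}{50}\right)\right) = - 12 \left(13 - \frac{19}{50}\right) = \left(-12\right) \frac{631}{50} = - \frac{3786}{25}$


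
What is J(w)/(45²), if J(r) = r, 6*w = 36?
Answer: 2/675 ≈ 0.0029630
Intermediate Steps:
w = 6 (w = (⅙)*36 = 6)
J(w)/(45²) = 6/(45²) = 6/2025 = 6*(1/2025) = 2/675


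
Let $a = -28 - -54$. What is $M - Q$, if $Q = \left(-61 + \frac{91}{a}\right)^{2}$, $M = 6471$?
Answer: $\frac{12659}{4} \approx 3164.8$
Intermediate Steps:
$a = 26$ ($a = -28 + 54 = 26$)
$Q = \frac{13225}{4}$ ($Q = \left(-61 + \frac{91}{26}\right)^{2} = \left(-61 + 91 \cdot \frac{1}{26}\right)^{2} = \left(-61 + \frac{7}{2}\right)^{2} = \left(- \frac{115}{2}\right)^{2} = \frac{13225}{4} \approx 3306.3$)
$M - Q = 6471 - \frac{13225}{4} = \frac{12659}{4}$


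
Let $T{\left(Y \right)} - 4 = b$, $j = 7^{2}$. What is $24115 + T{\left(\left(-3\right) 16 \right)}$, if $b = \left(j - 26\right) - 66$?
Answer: $24076$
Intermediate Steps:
$j = 49$
$b = -43$ ($b = \left(49 - 26\right) - 66 = 23 - 66 = -43$)
$T{\left(Y \right)} = -39$ ($T{\left(Y \right)} = 4 - 43 = -39$)
$24115 + T{\left(\left(-3\right) 16 \right)} = 24115 - 39 = 24076$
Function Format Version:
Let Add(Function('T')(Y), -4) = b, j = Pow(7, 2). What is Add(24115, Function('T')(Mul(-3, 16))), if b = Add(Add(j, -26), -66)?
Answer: 24076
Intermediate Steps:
j = 49
b = -43 (b = Add(Add(49, -26), -66) = Add(23, -66) = -43)
Function('T')(Y) = -39 (Function('T')(Y) = Add(4, -43) = -39)
Add(24115, Function('T')(Mul(-3, 16))) = Add(24115, -39) = 24076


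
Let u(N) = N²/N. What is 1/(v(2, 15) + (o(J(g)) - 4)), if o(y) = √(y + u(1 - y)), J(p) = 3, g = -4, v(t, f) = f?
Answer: 1/12 ≈ 0.083333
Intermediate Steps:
u(N) = N
o(y) = 1 (o(y) = √(y + (1 - y)) = √1 = 1)
1/(v(2, 15) + (o(J(g)) - 4)) = 1/(15 + (1 - 4)) = 1/(15 - 3) = 1/12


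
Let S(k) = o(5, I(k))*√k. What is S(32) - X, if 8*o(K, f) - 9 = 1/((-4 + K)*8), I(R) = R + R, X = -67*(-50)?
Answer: -3350 + 73*√2/16 ≈ -3343.5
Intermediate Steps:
X = 3350
I(R) = 2*R
o(K, f) = 9/8 + 1/(64*(-4 + K)) (o(K, f) = 9/8 + (1/((-4 + K)*8))/8 = 9/8 + ((⅛)/(-4 + K))/8 = 9/8 + (1/(8*(-4 + K)))/8 = 9/8 + 1/(64*(-4 + K)))
S(k) = 73*√k/64 (S(k) = ((-287 + 72*5)/(64*(-4 + 5)))*√k = ((1/64)*(-287 + 360)/1)*√k = ((1/64)*1*73)*√k = 73*√k/64)
S(32) - X = 73*√32/64 - 1*3350 = 73*(4*√2)/64 - 3350 = 73*√2/16 - 3350 = -3350 + 73*√2/16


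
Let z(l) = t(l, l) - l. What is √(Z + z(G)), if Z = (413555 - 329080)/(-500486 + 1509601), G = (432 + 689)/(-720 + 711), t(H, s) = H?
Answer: √3409799585/201823 ≈ 0.28933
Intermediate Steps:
G = -1121/9 (G = 1121/(-9) = 1121*(-⅑) = -1121/9 ≈ -124.56)
Z = 16895/201823 (Z = 84475/1009115 = 84475*(1/1009115) = 16895/201823 ≈ 0.083712)
z(l) = 0 (z(l) = l - l = 0)
√(Z + z(G)) = √(16895/201823 + 0) = √(16895/201823) = √3409799585/201823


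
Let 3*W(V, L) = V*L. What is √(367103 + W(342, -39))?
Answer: √362657 ≈ 602.21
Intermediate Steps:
W(V, L) = L*V/3 (W(V, L) = (V*L)/3 = (L*V)/3 = L*V/3)
√(367103 + W(342, -39)) = √(367103 + (⅓)*(-39)*342) = √(367103 - 4446) = √362657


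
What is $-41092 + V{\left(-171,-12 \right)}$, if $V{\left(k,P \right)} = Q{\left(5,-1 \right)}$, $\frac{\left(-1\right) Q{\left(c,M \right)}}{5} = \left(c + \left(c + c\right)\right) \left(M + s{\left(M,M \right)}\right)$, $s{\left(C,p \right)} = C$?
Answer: $-40942$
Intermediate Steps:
$Q{\left(c,M \right)} = - 30 M c$ ($Q{\left(c,M \right)} = - 5 \left(c + \left(c + c\right)\right) \left(M + M\right) = - 5 \left(c + 2 c\right) 2 M = - 5 \cdot 3 c 2 M = - 5 \cdot 6 M c = - 30 M c$)
$V{\left(k,P \right)} = 150$ ($V{\left(k,P \right)} = \left(-30\right) \left(-1\right) 5 = 150$)
$-41092 + V{\left(-171,-12 \right)} = -41092 + 150 = -40942$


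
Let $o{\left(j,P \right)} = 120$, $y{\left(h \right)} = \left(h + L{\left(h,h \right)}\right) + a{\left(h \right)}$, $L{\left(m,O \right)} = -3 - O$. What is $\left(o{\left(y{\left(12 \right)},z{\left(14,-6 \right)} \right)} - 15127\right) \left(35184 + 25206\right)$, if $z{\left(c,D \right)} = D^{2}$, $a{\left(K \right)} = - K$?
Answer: $-906272730$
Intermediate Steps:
$y{\left(h \right)} = -3 - h$ ($y{\left(h \right)} = \left(h - \left(3 + h\right)\right) - h = -3 - h$)
$\left(o{\left(y{\left(12 \right)},z{\left(14,-6 \right)} \right)} - 15127\right) \left(35184 + 25206\right) = \left(120 - 15127\right) \left(35184 + 25206\right) = \left(-15007\right) 60390 = -906272730$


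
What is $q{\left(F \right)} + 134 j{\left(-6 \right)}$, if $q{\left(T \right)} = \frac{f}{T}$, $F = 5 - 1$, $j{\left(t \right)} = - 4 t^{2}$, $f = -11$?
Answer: $- \frac{77195}{4} \approx -19299.0$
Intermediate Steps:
$F = 4$
$q{\left(T \right)} = - \frac{11}{T}$
$q{\left(F \right)} + 134 j{\left(-6 \right)} = - \frac{11}{4} + 134 \left(- 4 \left(-6\right)^{2}\right) = \left(-11\right) \frac{1}{4} + 134 \left(\left(-4\right) 36\right) = - \frac{11}{4} + 134 \left(-144\right) = - \frac{11}{4} - 19296 = - \frac{77195}{4}$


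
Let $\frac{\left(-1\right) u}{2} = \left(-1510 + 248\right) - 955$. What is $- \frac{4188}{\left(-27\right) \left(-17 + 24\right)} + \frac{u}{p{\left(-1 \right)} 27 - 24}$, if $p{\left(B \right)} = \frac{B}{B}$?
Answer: $\frac{94510}{63} \approx 1500.2$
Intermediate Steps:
$p{\left(B \right)} = 1$
$u = 4434$ ($u = - 2 \left(\left(-1510 + 248\right) - 955\right) = - 2 \left(-1262 - 955\right) = \left(-2\right) \left(-2217\right) = 4434$)
$- \frac{4188}{\left(-27\right) \left(-17 + 24\right)} + \frac{u}{p{\left(-1 \right)} 27 - 24} = - \frac{4188}{\left(-27\right) \left(-17 + 24\right)} + \frac{4434}{1 \cdot 27 - 24} = - \frac{4188}{\left(-27\right) 7} + \frac{4434}{27 - 24} = - \frac{4188}{-189} + \frac{4434}{3} = \left(-4188\right) \left(- \frac{1}{189}\right) + 4434 \cdot \frac{1}{3} = \frac{1396}{63} + 1478 = \frac{94510}{63}$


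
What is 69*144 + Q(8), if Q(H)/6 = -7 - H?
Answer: 9846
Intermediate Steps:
Q(H) = -42 - 6*H (Q(H) = 6*(-7 - H) = -42 - 6*H)
69*144 + Q(8) = 69*144 + (-42 - 6*8) = 9936 + (-42 - 48) = 9936 - 90 = 9846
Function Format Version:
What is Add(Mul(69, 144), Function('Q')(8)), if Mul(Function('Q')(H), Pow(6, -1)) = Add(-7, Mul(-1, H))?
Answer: 9846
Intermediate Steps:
Function('Q')(H) = Add(-42, Mul(-6, H)) (Function('Q')(H) = Mul(6, Add(-7, Mul(-1, H))) = Add(-42, Mul(-6, H)))
Add(Mul(69, 144), Function('Q')(8)) = Add(Mul(69, 144), Add(-42, Mul(-6, 8))) = Add(9936, Add(-42, -48)) = Add(9936, -90) = 9846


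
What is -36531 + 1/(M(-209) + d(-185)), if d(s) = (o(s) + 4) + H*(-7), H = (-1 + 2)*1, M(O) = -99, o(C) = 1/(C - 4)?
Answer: -704281338/19279 ≈ -36531.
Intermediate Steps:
o(C) = 1/(-4 + C)
H = 1 (H = 1*1 = 1)
d(s) = -3 + 1/(-4 + s) (d(s) = (1/(-4 + s) + 4) + 1*(-7) = (4 + 1/(-4 + s)) - 7 = -3 + 1/(-4 + s))
-36531 + 1/(M(-209) + d(-185)) = -36531 + 1/(-99 + (13 - 3*(-185))/(-4 - 185)) = -36531 + 1/(-99 + (13 + 555)/(-189)) = -36531 + 1/(-99 - 1/189*568) = -36531 + 1/(-99 - 568/189) = -36531 + 1/(-19279/189) = -36531 - 189/19279 = -704281338/19279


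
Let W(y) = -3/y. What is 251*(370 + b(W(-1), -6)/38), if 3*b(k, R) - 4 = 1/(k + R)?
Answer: 31764301/342 ≈ 92878.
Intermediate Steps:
b(k, R) = 4/3 + 1/(3*(R + k)) (b(k, R) = 4/3 + 1/(3*(k + R)) = 4/3 + 1/(3*(R + k)))
251*(370 + b(W(-1), -6)/38) = 251*(370 + ((1 + 4*(-6) + 4*(-3/(-1)))/(3*(-6 - 3/(-1))))/38) = 251*(370 + ((1 - 24 + 4*(-3*(-1)))/(3*(-6 - 3*(-1))))*(1/38)) = 251*(370 + ((1 - 24 + 4*3)/(3*(-6 + 3)))*(1/38)) = 251*(370 + ((1/3)*(1 - 24 + 12)/(-3))*(1/38)) = 251*(370 + ((1/3)*(-1/3)*(-11))*(1/38)) = 251*(370 + (11/9)*(1/38)) = 251*(370 + 11/342) = 251*(126551/342) = 31764301/342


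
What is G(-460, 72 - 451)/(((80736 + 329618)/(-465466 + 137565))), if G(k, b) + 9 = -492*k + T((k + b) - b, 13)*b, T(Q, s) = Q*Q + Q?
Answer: 3737872270407/58622 ≈ 6.3762e+7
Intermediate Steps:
T(Q, s) = Q + Q² (T(Q, s) = Q² + Q = Q + Q²)
G(k, b) = -9 - 492*k + b*k*(1 + k) (G(k, b) = -9 + (-492*k + (((k + b) - b)*(1 + ((k + b) - b)))*b) = -9 + (-492*k + (((b + k) - b)*(1 + ((b + k) - b)))*b) = -9 + (-492*k + (k*(1 + k))*b) = -9 + (-492*k + b*k*(1 + k)) = -9 - 492*k + b*k*(1 + k))
G(-460, 72 - 451)/(((80736 + 329618)/(-465466 + 137565))) = (-9 - 492*(-460) + (72 - 451)*(-460)*(1 - 460))/(((80736 + 329618)/(-465466 + 137565))) = (-9 + 226320 - 379*(-460)*(-459))/((410354/(-327901))) = (-9 + 226320 - 80022060)/((410354*(-1/327901))) = -79795749/(-58622/46843) = -79795749*(-46843/58622) = 3737872270407/58622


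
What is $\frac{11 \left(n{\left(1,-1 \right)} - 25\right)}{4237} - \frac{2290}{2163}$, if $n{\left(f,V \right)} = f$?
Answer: $- \frac{10273762}{9164631} \approx -1.121$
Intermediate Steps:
$\frac{11 \left(n{\left(1,-1 \right)} - 25\right)}{4237} - \frac{2290}{2163} = \frac{11 \left(1 - 25\right)}{4237} - \frac{2290}{2163} = 11 \left(-24\right) \frac{1}{4237} - \frac{2290}{2163} = \left(-264\right) \frac{1}{4237} - \frac{2290}{2163} = - \frac{264}{4237} - \frac{2290}{2163} = - \frac{10273762}{9164631}$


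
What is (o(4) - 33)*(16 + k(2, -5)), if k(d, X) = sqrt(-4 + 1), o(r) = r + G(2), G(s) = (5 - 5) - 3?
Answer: -512 - 32*I*sqrt(3) ≈ -512.0 - 55.426*I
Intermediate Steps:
G(s) = -3 (G(s) = 0 - 3 = -3)
o(r) = -3 + r (o(r) = r - 3 = -3 + r)
k(d, X) = I*sqrt(3) (k(d, X) = sqrt(-3) = I*sqrt(3))
(o(4) - 33)*(16 + k(2, -5)) = ((-3 + 4) - 33)*(16 + I*sqrt(3)) = (1 - 33)*(16 + I*sqrt(3)) = -32*(16 + I*sqrt(3)) = -512 - 32*I*sqrt(3)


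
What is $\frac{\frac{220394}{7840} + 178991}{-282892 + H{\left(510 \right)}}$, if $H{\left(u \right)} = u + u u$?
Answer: $- \frac{701754917}{87345440} \approx -8.0342$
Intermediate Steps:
$H{\left(u \right)} = u + u^{2}$
$\frac{\frac{220394}{7840} + 178991}{-282892 + H{\left(510 \right)}} = \frac{\frac{220394}{7840} + 178991}{-282892 + 510 \left(1 + 510\right)} = \frac{220394 \cdot \frac{1}{7840} + 178991}{-282892 + 510 \cdot 511} = \frac{\frac{110197}{3920} + 178991}{-282892 + 260610} = \frac{701754917}{3920 \left(-22282\right)} = \frac{701754917}{3920} \left(- \frac{1}{22282}\right) = - \frac{701754917}{87345440}$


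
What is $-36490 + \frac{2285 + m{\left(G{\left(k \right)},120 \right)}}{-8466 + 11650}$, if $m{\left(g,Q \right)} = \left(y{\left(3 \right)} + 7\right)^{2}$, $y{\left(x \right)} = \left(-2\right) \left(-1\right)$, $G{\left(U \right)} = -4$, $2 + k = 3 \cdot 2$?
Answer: $- \frac{58090897}{1592} \approx -36489.0$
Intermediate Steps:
$k = 4$ ($k = -2 + 3 \cdot 2 = -2 + 6 = 4$)
$y{\left(x \right)} = 2$
$m{\left(g,Q \right)} = 81$ ($m{\left(g,Q \right)} = \left(2 + 7\right)^{2} = 9^{2} = 81$)
$-36490 + \frac{2285 + m{\left(G{\left(k \right)},120 \right)}}{-8466 + 11650} = -36490 + \frac{2285 + 81}{-8466 + 11650} = -36490 + \frac{2366}{3184} = -36490 + 2366 \cdot \frac{1}{3184} = -36490 + \frac{1183}{1592} = - \frac{58090897}{1592}$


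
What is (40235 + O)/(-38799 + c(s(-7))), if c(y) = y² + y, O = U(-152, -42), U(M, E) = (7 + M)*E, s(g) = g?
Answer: -46325/38757 ≈ -1.1953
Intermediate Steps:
U(M, E) = E*(7 + M)
O = 6090 (O = -42*(7 - 152) = -42*(-145) = 6090)
c(y) = y + y²
(40235 + O)/(-38799 + c(s(-7))) = (40235 + 6090)/(-38799 - 7*(1 - 7)) = 46325/(-38799 - 7*(-6)) = 46325/(-38799 + 42) = 46325/(-38757) = 46325*(-1/38757) = -46325/38757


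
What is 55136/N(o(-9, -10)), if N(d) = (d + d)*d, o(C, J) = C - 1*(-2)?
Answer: 27568/49 ≈ 562.61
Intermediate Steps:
o(C, J) = 2 + C (o(C, J) = C + 2 = 2 + C)
N(d) = 2*d² (N(d) = (2*d)*d = 2*d²)
55136/N(o(-9, -10)) = 55136/((2*(2 - 9)²)) = 55136/((2*(-7)²)) = 55136/((2*49)) = 55136/98 = 55136*(1/98) = 27568/49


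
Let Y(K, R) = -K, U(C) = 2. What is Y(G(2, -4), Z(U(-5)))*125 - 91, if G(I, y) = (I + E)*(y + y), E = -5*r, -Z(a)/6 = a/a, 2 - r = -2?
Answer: -18091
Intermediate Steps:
r = 4 (r = 2 - 1*(-2) = 2 + 2 = 4)
Z(a) = -6 (Z(a) = -6*a/a = -6*1 = -6)
E = -20 (E = -5*4 = -20)
G(I, y) = 2*y*(-20 + I) (G(I, y) = (I - 20)*(y + y) = (-20 + I)*(2*y) = 2*y*(-20 + I))
Y(G(2, -4), Z(U(-5)))*125 - 91 = -2*(-4)*(-20 + 2)*125 - 91 = -2*(-4)*(-18)*125 - 91 = -1*144*125 - 91 = -144*125 - 91 = -18000 - 91 = -18091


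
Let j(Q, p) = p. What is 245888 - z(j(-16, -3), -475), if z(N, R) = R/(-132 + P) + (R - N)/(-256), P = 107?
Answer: 7867749/32 ≈ 2.4587e+5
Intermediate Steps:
z(N, R) = -281*R/6400 + N/256 (z(N, R) = R/(-132 + 107) + (R - N)/(-256) = R/(-25) + (R - N)*(-1/256) = R*(-1/25) + (-R/256 + N/256) = -R/25 + (-R/256 + N/256) = -281*R/6400 + N/256)
245888 - z(j(-16, -3), -475) = 245888 - (-281/6400*(-475) + (1/256)*(-3)) = 245888 - (5339/256 - 3/256) = 245888 - 1*667/32 = 245888 - 667/32 = 7867749/32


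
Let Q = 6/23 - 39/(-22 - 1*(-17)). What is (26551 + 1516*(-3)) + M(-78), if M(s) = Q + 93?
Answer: 2541967/115 ≈ 22104.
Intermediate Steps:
Q = 927/115 (Q = 6*(1/23) - 39/(-22 + 17) = 6/23 - 39/(-5) = 6/23 - 39*(-1/5) = 6/23 + 39/5 = 927/115 ≈ 8.0609)
M(s) = 11622/115 (M(s) = 927/115 + 93 = 11622/115)
(26551 + 1516*(-3)) + M(-78) = (26551 + 1516*(-3)) + 11622/115 = (26551 - 4548) + 11622/115 = 22003 + 11622/115 = 2541967/115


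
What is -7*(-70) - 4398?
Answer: -3908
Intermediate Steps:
-7*(-70) - 4398 = 490 - 4398 = -3908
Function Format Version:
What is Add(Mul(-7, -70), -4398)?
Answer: -3908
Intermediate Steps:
Add(Mul(-7, -70), -4398) = Add(490, -4398) = -3908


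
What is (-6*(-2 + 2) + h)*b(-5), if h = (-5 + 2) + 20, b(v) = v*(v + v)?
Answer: 850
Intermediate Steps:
b(v) = 2*v² (b(v) = v*(2*v) = 2*v²)
h = 17 (h = -3 + 20 = 17)
(-6*(-2 + 2) + h)*b(-5) = (-6*(-2 + 2) + 17)*(2*(-5)²) = (-6*0 + 17)*(2*25) = (0 + 17)*50 = 17*50 = 850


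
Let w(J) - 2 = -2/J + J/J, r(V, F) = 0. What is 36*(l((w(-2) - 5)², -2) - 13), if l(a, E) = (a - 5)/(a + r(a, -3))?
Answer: -612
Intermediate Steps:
w(J) = 3 - 2/J (w(J) = 2 + (-2/J + J/J) = 2 + (-2/J + 1) = 2 + (1 - 2/J) = 3 - 2/J)
l(a, E) = (-5 + a)/a (l(a, E) = (a - 5)/(a + 0) = (-5 + a)/a)
36*(l((w(-2) - 5)², -2) - 13) = 36*((-5 + ((3 - 2/(-2)) - 5)²)/(((3 - 2/(-2)) - 5)²) - 13) = 36*((-5 + ((3 - 2*(-½)) - 5)²)/(((3 - 2*(-½)) - 5)²) - 13) = 36*((-5 + ((3 + 1) - 5)²)/(((3 + 1) - 5)²) - 13) = 36*((-5 + (4 - 5)²)/((4 - 5)²) - 13) = 36*((-5 + (-1)²)/((-1)²) - 13) = 36*((-5 + 1)/1 - 13) = 36*(1*(-4) - 13) = 36*(-4 - 13) = 36*(-17) = -612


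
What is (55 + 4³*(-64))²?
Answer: 16329681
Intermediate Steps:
(55 + 4³*(-64))² = (55 + 64*(-64))² = (55 - 4096)² = (-4041)² = 16329681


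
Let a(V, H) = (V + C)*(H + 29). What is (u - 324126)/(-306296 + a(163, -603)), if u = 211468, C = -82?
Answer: 56329/176395 ≈ 0.31933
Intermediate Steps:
a(V, H) = (-82 + V)*(29 + H) (a(V, H) = (V - 82)*(H + 29) = (-82 + V)*(29 + H))
(u - 324126)/(-306296 + a(163, -603)) = (211468 - 324126)/(-306296 + (-2378 - 82*(-603) + 29*163 - 603*163)) = -112658/(-306296 + (-2378 + 49446 + 4727 - 98289)) = -112658/(-306296 - 46494) = -112658/(-352790) = -112658*(-1/352790) = 56329/176395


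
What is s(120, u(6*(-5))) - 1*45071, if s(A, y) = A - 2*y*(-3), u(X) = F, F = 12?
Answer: -44879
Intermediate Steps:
u(X) = 12
s(A, y) = A + 6*y (s(A, y) = A - (-6)*y = A + 6*y)
s(120, u(6*(-5))) - 1*45071 = (120 + 6*12) - 1*45071 = (120 + 72) - 45071 = 192 - 45071 = -44879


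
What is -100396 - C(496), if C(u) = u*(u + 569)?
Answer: -628636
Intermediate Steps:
C(u) = u*(569 + u)
-100396 - C(496) = -100396 - 496*(569 + 496) = -100396 - 496*1065 = -100396 - 1*528240 = -100396 - 528240 = -628636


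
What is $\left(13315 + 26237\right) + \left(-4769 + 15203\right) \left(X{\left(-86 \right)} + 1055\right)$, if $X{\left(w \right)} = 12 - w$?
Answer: $12069954$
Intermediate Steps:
$\left(13315 + 26237\right) + \left(-4769 + 15203\right) \left(X{\left(-86 \right)} + 1055\right) = \left(13315 + 26237\right) + \left(-4769 + 15203\right) \left(\left(12 - -86\right) + 1055\right) = 39552 + 10434 \left(\left(12 + 86\right) + 1055\right) = 39552 + 10434 \left(98 + 1055\right) = 39552 + 10434 \cdot 1153 = 39552 + 12030402 = 12069954$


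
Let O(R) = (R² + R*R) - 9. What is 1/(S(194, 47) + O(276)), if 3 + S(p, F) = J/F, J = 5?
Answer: 47/7159985 ≈ 6.5643e-6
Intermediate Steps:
S(p, F) = -3 + 5/F
O(R) = -9 + 2*R² (O(R) = (R² + R²) - 9 = 2*R² - 9 = -9 + 2*R²)
1/(S(194, 47) + O(276)) = 1/((-3 + 5/47) + (-9 + 2*276²)) = 1/((-3 + 5*(1/47)) + (-9 + 2*76176)) = 1/((-3 + 5/47) + (-9 + 152352)) = 1/(-136/47 + 152343) = 1/(7159985/47) = 47/7159985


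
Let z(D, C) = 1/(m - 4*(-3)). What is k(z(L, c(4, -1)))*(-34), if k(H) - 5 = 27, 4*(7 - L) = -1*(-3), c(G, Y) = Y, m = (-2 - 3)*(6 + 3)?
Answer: -1088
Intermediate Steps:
m = -45 (m = -5*9 = -45)
L = 25/4 (L = 7 - (-1)*(-3)/4 = 7 - ¼*3 = 7 - ¾ = 25/4 ≈ 6.2500)
z(D, C) = -1/33 (z(D, C) = 1/(-45 - 4*(-3)) = 1/(-45 + 12) = 1/(-33) = -1/33)
k(H) = 32 (k(H) = 5 + 27 = 32)
k(z(L, c(4, -1)))*(-34) = 32*(-34) = -1088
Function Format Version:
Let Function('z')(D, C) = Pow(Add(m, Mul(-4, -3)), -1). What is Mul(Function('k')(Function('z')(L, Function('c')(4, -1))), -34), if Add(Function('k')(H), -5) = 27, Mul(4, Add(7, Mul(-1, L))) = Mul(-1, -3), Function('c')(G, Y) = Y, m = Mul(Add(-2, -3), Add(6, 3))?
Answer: -1088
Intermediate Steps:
m = -45 (m = Mul(-5, 9) = -45)
L = Rational(25, 4) (L = Add(7, Mul(Rational(-1, 4), Mul(-1, -3))) = Add(7, Mul(Rational(-1, 4), 3)) = Add(7, Rational(-3, 4)) = Rational(25, 4) ≈ 6.2500)
Function('z')(D, C) = Rational(-1, 33) (Function('z')(D, C) = Pow(Add(-45, Mul(-4, -3)), -1) = Pow(Add(-45, 12), -1) = Pow(-33, -1) = Rational(-1, 33))
Function('k')(H) = 32 (Function('k')(H) = Add(5, 27) = 32)
Mul(Function('k')(Function('z')(L, Function('c')(4, -1))), -34) = Mul(32, -34) = -1088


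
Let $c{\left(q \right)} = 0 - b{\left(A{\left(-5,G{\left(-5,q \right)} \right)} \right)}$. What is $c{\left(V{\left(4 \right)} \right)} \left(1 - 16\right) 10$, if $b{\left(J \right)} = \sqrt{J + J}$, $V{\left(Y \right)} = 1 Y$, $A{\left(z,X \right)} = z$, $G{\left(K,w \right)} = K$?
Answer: $150 i \sqrt{10} \approx 474.34 i$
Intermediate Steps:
$V{\left(Y \right)} = Y$
$b{\left(J \right)} = \sqrt{2} \sqrt{J}$ ($b{\left(J \right)} = \sqrt{2 J} = \sqrt{2} \sqrt{J}$)
$c{\left(q \right)} = - i \sqrt{10}$ ($c{\left(q \right)} = 0 - \sqrt{2} \sqrt{-5} = 0 - \sqrt{2} i \sqrt{5} = 0 - i \sqrt{10} = - i \sqrt{10}$)
$c{\left(V{\left(4 \right)} \right)} \left(1 - 16\right) 10 = - i \sqrt{10} \left(1 - 16\right) 10 = - i \sqrt{10} \left(-15\right) 10 = 15 i \sqrt{10} \cdot 10 = 150 i \sqrt{10}$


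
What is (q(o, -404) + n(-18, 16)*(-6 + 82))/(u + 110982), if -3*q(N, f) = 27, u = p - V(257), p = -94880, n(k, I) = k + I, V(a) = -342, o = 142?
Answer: -161/16444 ≈ -0.0097908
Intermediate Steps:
n(k, I) = I + k
u = -94538 (u = -94880 - 1*(-342) = -94880 + 342 = -94538)
q(N, f) = -9 (q(N, f) = -⅓*27 = -9)
(q(o, -404) + n(-18, 16)*(-6 + 82))/(u + 110982) = (-9 + (16 - 18)*(-6 + 82))/(-94538 + 110982) = (-9 - 2*76)/16444 = (-9 - 152)*(1/16444) = -161*1/16444 = -161/16444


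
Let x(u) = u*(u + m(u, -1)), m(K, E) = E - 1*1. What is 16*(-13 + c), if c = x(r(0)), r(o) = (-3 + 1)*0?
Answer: -208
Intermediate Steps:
r(o) = 0 (r(o) = -2*0 = 0)
m(K, E) = -1 + E (m(K, E) = E - 1 = -1 + E)
x(u) = u*(-2 + u) (x(u) = u*(u + (-1 - 1)) = u*(u - 2) = u*(-2 + u))
c = 0 (c = 0*(-2 + 0) = 0*(-2) = 0)
16*(-13 + c) = 16*(-13 + 0) = 16*(-13) = -208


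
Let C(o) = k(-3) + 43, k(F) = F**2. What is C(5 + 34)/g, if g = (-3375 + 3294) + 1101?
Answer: 13/255 ≈ 0.050980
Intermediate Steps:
C(o) = 52 (C(o) = (-3)**2 + 43 = 9 + 43 = 52)
g = 1020 (g = -81 + 1101 = 1020)
C(5 + 34)/g = 52/1020 = 52*(1/1020) = 13/255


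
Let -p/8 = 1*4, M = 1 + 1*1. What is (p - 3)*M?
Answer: -70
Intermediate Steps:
M = 2 (M = 1 + 1 = 2)
p = -32 (p = -8*4 = -32)
(p - 3)*M = (-32 - 3)*2 = -35*2 = -70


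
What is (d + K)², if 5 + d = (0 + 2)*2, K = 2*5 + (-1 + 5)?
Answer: 169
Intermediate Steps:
K = 14 (K = 10 + 4 = 14)
d = -1 (d = -5 + (0 + 2)*2 = -5 + 2*2 = -5 + 4 = -1)
(d + K)² = (-1 + 14)² = 13² = 169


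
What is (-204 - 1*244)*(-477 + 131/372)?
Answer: 19859056/93 ≈ 2.1354e+5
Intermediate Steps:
(-204 - 1*244)*(-477 + 131/372) = (-204 - 244)*(-477 + 131*(1/372)) = -448*(-477 + 131/372) = -448*(-177313/372) = 19859056/93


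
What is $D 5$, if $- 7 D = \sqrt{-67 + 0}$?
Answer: $- \frac{5 i \sqrt{67}}{7} \approx - 5.8467 i$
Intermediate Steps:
$D = - \frac{i \sqrt{67}}{7}$ ($D = - \frac{\sqrt{-67 + 0}}{7} = - \frac{\sqrt{-67}}{7} = - \frac{i \sqrt{67}}{7} \approx - 1.1693 i$)
$D 5 = - \frac{i \sqrt{67}}{7} \cdot 5 = - \frac{5 i \sqrt{67}}{7}$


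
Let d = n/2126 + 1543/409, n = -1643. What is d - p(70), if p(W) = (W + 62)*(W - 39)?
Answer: -3555524697/869534 ≈ -4089.0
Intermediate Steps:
p(W) = (-39 + W)*(62 + W) (p(W) = (62 + W)*(-39 + W) = (-39 + W)*(62 + W))
d = 2608431/869534 (d = -1643/2126 + 1543/409 = 2608431/869534 ≈ 2.9998)
d - p(70) = 2608431/869534 - (-2418 + 70**2 + 23*70) = 2608431/869534 - (-2418 + 4900 + 1610) = 2608431/869534 - 1*4092 = 2608431/869534 - 4092 = -3555524697/869534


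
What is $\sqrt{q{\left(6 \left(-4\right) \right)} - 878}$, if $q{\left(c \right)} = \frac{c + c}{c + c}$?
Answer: $i \sqrt{877} \approx 29.614 i$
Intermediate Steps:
$q{\left(c \right)} = 1$ ($q{\left(c \right)} = \frac{2 c}{2 c} = 2 c \frac{1}{2 c} = 1$)
$\sqrt{q{\left(6 \left(-4\right) \right)} - 878} = \sqrt{1 - 878} = \sqrt{-877} = i \sqrt{877}$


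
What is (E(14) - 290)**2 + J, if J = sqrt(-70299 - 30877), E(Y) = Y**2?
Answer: 8836 + 2*I*sqrt(25294) ≈ 8836.0 + 318.08*I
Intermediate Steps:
J = 2*I*sqrt(25294) (J = sqrt(-101176) = 2*I*sqrt(25294) ≈ 318.08*I)
(E(14) - 290)**2 + J = (14**2 - 290)**2 + 2*I*sqrt(25294) = (196 - 290)**2 + 2*I*sqrt(25294) = (-94)**2 + 2*I*sqrt(25294) = 8836 + 2*I*sqrt(25294)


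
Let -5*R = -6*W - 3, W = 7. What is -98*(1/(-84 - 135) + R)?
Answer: -193060/219 ≈ -881.55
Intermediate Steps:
R = 9 (R = -(-6*7 - 3)/5 = -(-42 - 3)/5 = -1/5*(-45) = 9)
-98*(1/(-84 - 135) + R) = -98*(1/(-84 - 135) + 9) = -98*(1/(-219) + 9) = -98*(-1/219 + 9) = -98*1970/219 = -193060/219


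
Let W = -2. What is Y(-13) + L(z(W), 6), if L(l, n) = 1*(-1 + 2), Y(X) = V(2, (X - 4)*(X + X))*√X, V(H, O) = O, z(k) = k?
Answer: 1 + 442*I*√13 ≈ 1.0 + 1593.7*I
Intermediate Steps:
Y(X) = 2*X^(3/2)*(-4 + X) (Y(X) = ((X - 4)*(X + X))*√X = ((-4 + X)*(2*X))*√X = (2*X*(-4 + X))*√X = 2*X^(3/2)*(-4 + X))
L(l, n) = 1 (L(l, n) = 1*1 = 1)
Y(-13) + L(z(W), 6) = 2*(-13)^(3/2)*(-4 - 13) + 1 = 2*(-13*I*√13)*(-17) + 1 = 442*I*√13 + 1 = 1 + 442*I*√13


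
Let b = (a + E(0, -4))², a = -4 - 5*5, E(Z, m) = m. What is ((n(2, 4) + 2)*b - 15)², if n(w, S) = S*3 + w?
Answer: 303073281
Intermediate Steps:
n(w, S) = w + 3*S (n(w, S) = 3*S + w = w + 3*S)
a = -29 (a = -4 - 25 = -29)
b = 1089 (b = (-29 - 4)² = (-33)² = 1089)
((n(2, 4) + 2)*b - 15)² = (((2 + 3*4) + 2)*1089 - 15)² = (((2 + 12) + 2)*1089 - 15)² = ((14 + 2)*1089 - 15)² = (16*1089 - 15)² = (17424 - 15)² = 17409² = 303073281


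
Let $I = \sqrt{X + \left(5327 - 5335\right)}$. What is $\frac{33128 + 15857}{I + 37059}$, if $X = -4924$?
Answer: $\frac{605111705}{457791471} - \frac{97970 i \sqrt{137}}{457791471} \approx 1.3218 - 0.0025049 i$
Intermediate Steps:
$I = 6 i \sqrt{137}$ ($I = \sqrt{-4924 + \left(5327 - 5335\right)} = \sqrt{-4924 - 8} = \sqrt{-4932} = 6 i \sqrt{137} \approx 70.228 i$)
$\frac{33128 + 15857}{I + 37059} = \frac{33128 + 15857}{6 i \sqrt{137} + 37059} = \frac{48985}{37059 + 6 i \sqrt{137}}$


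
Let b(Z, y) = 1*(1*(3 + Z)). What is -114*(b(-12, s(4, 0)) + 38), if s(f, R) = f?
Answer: -3306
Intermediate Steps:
b(Z, y) = 3 + Z (b(Z, y) = 1*(3 + Z) = 3 + Z)
-114*(b(-12, s(4, 0)) + 38) = -114*((3 - 12) + 38) = -114*(-9 + 38) = -114*29 = -3306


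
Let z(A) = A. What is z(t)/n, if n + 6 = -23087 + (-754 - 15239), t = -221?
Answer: 221/39086 ≈ 0.0056542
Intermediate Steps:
n = -39086 (n = -6 + (-23087 + (-754 - 15239)) = -6 + (-23087 - 15993) = -6 - 39080 = -39086)
z(t)/n = -221/(-39086) = -221*(-1/39086) = 221/39086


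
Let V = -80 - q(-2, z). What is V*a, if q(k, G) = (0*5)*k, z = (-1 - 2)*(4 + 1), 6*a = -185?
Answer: 7400/3 ≈ 2466.7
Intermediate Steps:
a = -185/6 (a = (⅙)*(-185) = -185/6 ≈ -30.833)
z = -15 (z = -3*5 = -15)
q(k, G) = 0 (q(k, G) = 0*k = 0)
V = -80 (V = -80 - 1*0 = -80 + 0 = -80)
V*a = -80*(-185/6) = 7400/3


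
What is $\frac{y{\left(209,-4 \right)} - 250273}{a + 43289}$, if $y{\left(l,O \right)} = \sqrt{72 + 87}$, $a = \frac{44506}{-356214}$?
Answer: $- \frac{44575373211}{7710051670} + \frac{178107 \sqrt{159}}{7710051670} \approx -5.7812$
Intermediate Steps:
$a = - \frac{22253}{178107}$ ($a = 44506 \left(- \frac{1}{356214}\right) = - \frac{22253}{178107} \approx -0.12494$)
$y{\left(l,O \right)} = \sqrt{159}$
$\frac{y{\left(209,-4 \right)} - 250273}{a + 43289} = \frac{\sqrt{159} - 250273}{- \frac{22253}{178107} + 43289} = \frac{-250273 + \sqrt{159}}{\frac{7710051670}{178107}} = \left(-250273 + \sqrt{159}\right) \frac{178107}{7710051670} = - \frac{44575373211}{7710051670} + \frac{178107 \sqrt{159}}{7710051670}$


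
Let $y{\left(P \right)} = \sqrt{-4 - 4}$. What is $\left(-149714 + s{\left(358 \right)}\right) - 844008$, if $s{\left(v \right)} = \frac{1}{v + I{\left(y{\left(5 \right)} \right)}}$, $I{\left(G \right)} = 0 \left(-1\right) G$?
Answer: $- \frac{355752475}{358} \approx -9.9372 \cdot 10^{5}$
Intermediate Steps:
$y{\left(P \right)} = 2 i \sqrt{2}$ ($y{\left(P \right)} = \sqrt{-8} = 2 i \sqrt{2}$)
$I{\left(G \right)} = 0$ ($I{\left(G \right)} = 0 G = 0$)
$s{\left(v \right)} = \frac{1}{v}$ ($s{\left(v \right)} = \frac{1}{v + 0} = \frac{1}{v}$)
$\left(-149714 + s{\left(358 \right)}\right) - 844008 = \left(-149714 + \frac{1}{358}\right) - 844008 = - \frac{53597611}{358} - 844008 = - \frac{355752475}{358}$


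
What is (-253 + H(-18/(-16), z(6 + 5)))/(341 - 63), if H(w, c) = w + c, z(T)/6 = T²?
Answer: 3793/2224 ≈ 1.7055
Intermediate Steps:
z(T) = 6*T²
H(w, c) = c + w
(-253 + H(-18/(-16), z(6 + 5)))/(341 - 63) = (-253 + (6*(6 + 5)² - 18/(-16)))/(341 - 63) = (-253 + (6*11² - 18*(-1/16)))/278 = (-253 + (6*121 + 9/8))*(1/278) = (-253 + (726 + 9/8))*(1/278) = (-253 + 5817/8)*(1/278) = (3793/8)*(1/278) = 3793/2224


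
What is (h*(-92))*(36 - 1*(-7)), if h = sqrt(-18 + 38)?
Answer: -7912*sqrt(5) ≈ -17692.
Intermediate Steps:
h = 2*sqrt(5) (h = sqrt(20) = 2*sqrt(5) ≈ 4.4721)
(h*(-92))*(36 - 1*(-7)) = ((2*sqrt(5))*(-92))*(36 - 1*(-7)) = (-184*sqrt(5))*(36 + 7) = -184*sqrt(5)*43 = -7912*sqrt(5)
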